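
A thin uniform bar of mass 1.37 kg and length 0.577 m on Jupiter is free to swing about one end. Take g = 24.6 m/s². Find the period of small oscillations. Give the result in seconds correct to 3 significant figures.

For a physical pendulum T = 2π√(I/(mgd)), with d = 0.2885 m from pivot to centre of mass.
I_cm = mL²/12 = 1.37 × 0.577²/12 = 0.03801 kg·m²; I = I_cm + md² = 0.03801 + 1.37 × 0.2885² = 0.1520 kg·m².
T = 2π√(0.1520/(1.37 × 24.6 × 0.2885)) = 0.786 s.

0.786 s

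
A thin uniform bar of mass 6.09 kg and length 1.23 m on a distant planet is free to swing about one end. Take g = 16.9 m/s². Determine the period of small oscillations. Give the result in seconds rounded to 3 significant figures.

1.38 s

For a physical pendulum T = 2π√(I/(mgd)), with d = 0.6150 m from pivot to centre of mass.
I_cm = mL²/12 = 6.09 × 1.23²/12 = 0.7678 kg·m²; I = I_cm + md² = 0.7678 + 6.09 × 0.6150² = 3.071 kg·m².
T = 2π√(3.071/(6.09 × 16.9 × 0.6150)) = 1.38 s.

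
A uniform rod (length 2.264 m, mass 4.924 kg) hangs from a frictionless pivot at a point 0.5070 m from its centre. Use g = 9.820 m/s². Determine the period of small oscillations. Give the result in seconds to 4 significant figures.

2.329 s

For a physical pendulum T = 2π√(I/(mgd)), with d = 0.50700 m from pivot to centre of mass.
I_cm = mL²/12 = 4.924 × 2.264²/12 = 2.1032 kg·m²; I = I_cm + md² = 2.1032 + 4.924 × 0.50700² = 3.3690 kg·m².
T = 2π√(3.3690/(4.924 × 9.820 × 0.50700)) = 2.329 s.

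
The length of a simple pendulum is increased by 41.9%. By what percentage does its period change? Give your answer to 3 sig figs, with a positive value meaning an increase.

T ∝ √L, so T'/T = √(1.419) = 1.191.
Percentage change in T = (1.191 − 1) × 100% = 19.1%.

19.1%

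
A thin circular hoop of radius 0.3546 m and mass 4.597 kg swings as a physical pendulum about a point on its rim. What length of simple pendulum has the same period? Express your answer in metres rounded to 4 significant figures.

The equivalent simple-pendulum length is L_eq = I/(md), where I is about the pivot and d = 0.35460 m.
I_cm = mR² = 0.57803 kg·m², so I = I_cm + md² = 0.57803 + 0.57803 = 1.1561 kg·m².
L_eq = 1.1561/(4.597 × 0.35460) = 0.7092 m.

0.7092 m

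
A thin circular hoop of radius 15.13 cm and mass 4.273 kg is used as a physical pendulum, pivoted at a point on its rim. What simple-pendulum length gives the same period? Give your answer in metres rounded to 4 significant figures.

The equivalent simple-pendulum length is L_eq = I/(md), where I is about the pivot and d = 0.15130 m.
I_cm = mR² = 0.097816 kg·m², so I = I_cm + md² = 0.097816 + 0.097816 = 0.19563 kg·m².
L_eq = 0.19563/(4.273 × 0.15130) = 0.3026 m.

0.3026 m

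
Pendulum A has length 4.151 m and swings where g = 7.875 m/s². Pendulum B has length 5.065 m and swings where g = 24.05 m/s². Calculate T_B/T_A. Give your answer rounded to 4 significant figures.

T = 2π√(L/g), so T_B/T_A = √((L_B/g_B)/(L_A/g_A)) = √((5.065/24.05)/(4.151/7.875)) = 0.6321.

0.6321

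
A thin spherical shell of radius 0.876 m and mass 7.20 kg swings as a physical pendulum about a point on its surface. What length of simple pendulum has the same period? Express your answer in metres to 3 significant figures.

The equivalent simple-pendulum length is L_eq = I/(md), where I is about the pivot and d = 0.8760 m.
I_cm = (2/3)mR² = 3.683 kg·m², so I = I_cm + md² = 3.683 + 5.525 = 9.209 kg·m².
L_eq = 9.209/(7.20 × 0.8760) = 1.46 m.

1.46 m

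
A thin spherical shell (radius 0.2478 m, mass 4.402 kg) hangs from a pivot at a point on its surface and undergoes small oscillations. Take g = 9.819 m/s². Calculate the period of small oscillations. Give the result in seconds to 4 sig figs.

I_cm = (2/3)mr² = 0.18020 kg·m². The pivot is at distance d = 0.2478 m from the centre of mass.
By the parallel-axis theorem, I = I_cm + md² = 0.18020 + 0.27030 = 0.45051 kg·m².
T = 2π√(I/(mgd)) = 2π√(0.45051/(4.402 × 9.819 × 0.2478)) = 1.289 s.

1.289 s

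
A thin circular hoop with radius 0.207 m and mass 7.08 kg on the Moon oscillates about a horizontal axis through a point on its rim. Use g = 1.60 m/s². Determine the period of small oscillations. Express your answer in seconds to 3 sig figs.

3.20 s

I_cm = mr² = 0.3034 kg·m². The pivot is at distance d = 0.207 m from the centre of mass.
By the parallel-axis theorem, I = I_cm + md² = 0.3034 + 0.3034 = 0.6067 kg·m².
T = 2π√(I/(mgd)) = 2π√(0.6067/(7.08 × 1.60 × 0.207)) = 3.20 s.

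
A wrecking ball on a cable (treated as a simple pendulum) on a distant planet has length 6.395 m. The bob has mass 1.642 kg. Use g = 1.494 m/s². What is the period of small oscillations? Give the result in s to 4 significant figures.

13.00 s

T = 2π√(L/g) = 2π√(6.395/1.494) = 2π × 2.0689 = 13.00 s.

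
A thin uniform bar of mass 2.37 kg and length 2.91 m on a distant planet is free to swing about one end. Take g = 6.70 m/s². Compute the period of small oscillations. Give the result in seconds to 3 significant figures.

3.38 s

For a physical pendulum T = 2π√(I/(mgd)), with d = 1.455 m from pivot to centre of mass.
I_cm = mL²/12 = 2.37 × 2.91²/12 = 1.672 kg·m²; I = I_cm + md² = 1.672 + 2.37 × 1.455² = 6.690 kg·m².
T = 2π√(6.690/(2.37 × 6.70 × 1.455)) = 3.38 s.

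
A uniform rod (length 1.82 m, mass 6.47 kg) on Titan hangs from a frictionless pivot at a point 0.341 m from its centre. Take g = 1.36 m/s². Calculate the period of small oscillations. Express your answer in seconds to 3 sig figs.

5.78 s

For a physical pendulum T = 2π√(I/(mgd)), with d = 0.3410 m from pivot to centre of mass.
I_cm = mL²/12 = 6.47 × 1.82²/12 = 1.786 kg·m²; I = I_cm + md² = 1.786 + 6.47 × 0.3410² = 2.538 kg·m².
T = 2π√(2.538/(6.47 × 1.36 × 0.3410)) = 5.78 s.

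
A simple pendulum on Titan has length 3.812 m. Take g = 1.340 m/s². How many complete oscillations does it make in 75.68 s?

T = 2π√(L/g) = 2π√(3.812/1.340) = 10.598 s.
Number of complete oscillations = ⌊75.68/10.598⌋ = ⌊7.1413⌋ = 7.

7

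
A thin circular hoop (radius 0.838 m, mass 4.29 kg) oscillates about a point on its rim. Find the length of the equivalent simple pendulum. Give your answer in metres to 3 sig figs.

1.68 m

The equivalent simple-pendulum length is L_eq = I/(md), where I is about the pivot and d = 0.8380 m.
I_cm = mR² = 3.013 kg·m², so I = I_cm + md² = 3.013 + 3.013 = 6.025 kg·m².
L_eq = 6.025/(4.29 × 0.8380) = 1.68 m.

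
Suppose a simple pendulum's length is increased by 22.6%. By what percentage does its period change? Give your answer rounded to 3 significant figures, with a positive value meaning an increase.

10.7%

T ∝ √L, so T'/T = √(1.226) = 1.107.
Percentage change in T = (1.107 − 1) × 100% = 10.7%.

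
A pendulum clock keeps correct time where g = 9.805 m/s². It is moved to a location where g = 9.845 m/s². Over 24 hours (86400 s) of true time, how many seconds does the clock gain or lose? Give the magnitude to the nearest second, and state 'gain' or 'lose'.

The clock's period scales as T ∝ 1/√g, so T'/T = √(9.805/9.845) = 0.997966.
In 86400 s of true time the clock registers 86400/0.997966 = 86576.1 s, so it gains 176 s.

gain 176 s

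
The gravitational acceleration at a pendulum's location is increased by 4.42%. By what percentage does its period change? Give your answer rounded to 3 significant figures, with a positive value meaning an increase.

-2.14%

T ∝ 1/√g, so T'/T = 1/√(1.044) = 0.9786.
Percentage change in T = (0.9786 − 1) × 100% = -2.14%.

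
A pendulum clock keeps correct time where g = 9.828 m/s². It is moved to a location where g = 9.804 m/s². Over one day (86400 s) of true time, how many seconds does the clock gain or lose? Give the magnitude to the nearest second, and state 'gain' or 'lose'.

lose 106 s

The clock's period scales as T ∝ 1/√g, so T'/T = √(9.828/9.804) = 1.00122.
In 86400 s of true time the clock registers 86400/1.00122 = 86294.4 s, so it loses 106 s.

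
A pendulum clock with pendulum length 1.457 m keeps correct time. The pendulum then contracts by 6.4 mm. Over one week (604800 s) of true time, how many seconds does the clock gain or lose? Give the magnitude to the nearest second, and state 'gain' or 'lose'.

gain 1333 s

T ∝ √L, so T'/T = √(1.45060/1.457) = 0.997801.
In 604800 s of true time the clock registers 604800/0.997801 = 606132.7 s, so it gains 1333 s.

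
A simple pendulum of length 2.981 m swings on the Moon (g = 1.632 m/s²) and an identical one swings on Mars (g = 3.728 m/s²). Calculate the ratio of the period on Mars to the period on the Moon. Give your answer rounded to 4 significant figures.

T ∝ 1/√g, so T₂/T₁ = √(g₁/g₂) = √(1.632/3.728) = 0.6616.

0.6616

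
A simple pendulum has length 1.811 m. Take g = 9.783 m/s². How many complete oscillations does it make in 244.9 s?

90

T = 2π√(L/g) = 2π√(1.811/9.783) = 2.7034 s.
Number of complete oscillations = ⌊244.9/2.7034⌋ = ⌊90.591⌋ = 90.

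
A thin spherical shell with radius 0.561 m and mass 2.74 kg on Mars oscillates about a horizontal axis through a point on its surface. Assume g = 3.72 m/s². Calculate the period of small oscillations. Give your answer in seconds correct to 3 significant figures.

I_cm = (2/3)mr² = 0.5749 kg·m². The pivot is at distance d = 0.561 m from the centre of mass.
By the parallel-axis theorem, I = I_cm + md² = 0.5749 + 0.8623 = 1.437 kg·m².
T = 2π√(I/(mgd)) = 2π√(1.437/(2.74 × 3.72 × 0.561)) = 3.15 s.

3.15 s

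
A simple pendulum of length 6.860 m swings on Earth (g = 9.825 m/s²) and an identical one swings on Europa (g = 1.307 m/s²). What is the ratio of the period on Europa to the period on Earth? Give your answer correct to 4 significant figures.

2.742

T ∝ 1/√g, so T₂/T₁ = √(g₁/g₂) = √(9.825/1.307) = 2.742.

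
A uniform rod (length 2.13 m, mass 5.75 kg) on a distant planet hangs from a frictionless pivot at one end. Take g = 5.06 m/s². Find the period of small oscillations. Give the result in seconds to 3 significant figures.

For a physical pendulum T = 2π√(I/(mgd)), with d = 1.065 m from pivot to centre of mass.
I_cm = mL²/12 = 5.75 × 2.13²/12 = 2.174 kg·m²; I = I_cm + md² = 2.174 + 5.75 × 1.065² = 8.696 kg·m².
T = 2π√(8.696/(5.75 × 5.06 × 1.065)) = 3.33 s.

3.33 s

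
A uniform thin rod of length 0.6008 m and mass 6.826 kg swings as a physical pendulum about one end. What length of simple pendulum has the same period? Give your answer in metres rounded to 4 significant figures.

The equivalent simple-pendulum length is L_eq = I/(md), where I is about the pivot and d = 0.30040 m.
I_cm = (1/12)mL² = 0.20533 kg·m², so I = I_cm + md² = 0.20533 + 0.61598 = 0.82131 kg·m².
L_eq = 0.82131/(6.826 × 0.30040) = 0.4005 m.

0.4005 m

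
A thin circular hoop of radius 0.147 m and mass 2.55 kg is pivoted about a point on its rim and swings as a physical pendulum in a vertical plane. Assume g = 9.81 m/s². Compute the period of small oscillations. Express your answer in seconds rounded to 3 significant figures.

1.09 s

I_cm = mr² = 0.05510 kg·m². The pivot is at distance d = 0.147 m from the centre of mass.
By the parallel-axis theorem, I = I_cm + md² = 0.05510 + 0.05510 = 0.1102 kg·m².
T = 2π√(I/(mgd)) = 2π√(0.1102/(2.55 × 9.81 × 0.147)) = 1.09 s.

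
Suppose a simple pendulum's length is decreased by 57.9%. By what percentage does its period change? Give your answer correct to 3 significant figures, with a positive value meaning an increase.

-35.1%

T ∝ √L, so T'/T = √(0.4210) = 0.6488.
Percentage change in T = (0.6488 − 1) × 100% = -35.1%.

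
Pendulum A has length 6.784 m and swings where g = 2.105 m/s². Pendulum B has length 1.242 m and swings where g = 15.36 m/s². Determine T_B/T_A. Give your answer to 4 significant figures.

0.1584

T = 2π√(L/g), so T_B/T_A = √((L_B/g_B)/(L_A/g_A)) = √((1.242/15.36)/(6.784/2.105)) = 0.1584.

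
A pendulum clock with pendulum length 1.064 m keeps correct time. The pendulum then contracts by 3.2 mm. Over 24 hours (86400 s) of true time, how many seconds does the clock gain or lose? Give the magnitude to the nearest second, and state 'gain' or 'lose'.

T ∝ √L, so T'/T = √(1.06080/1.064) = 0.998495.
In 86400 s of true time the clock registers 86400/0.998495 = 86530.2 s, so it gains 130 s.

gain 130 s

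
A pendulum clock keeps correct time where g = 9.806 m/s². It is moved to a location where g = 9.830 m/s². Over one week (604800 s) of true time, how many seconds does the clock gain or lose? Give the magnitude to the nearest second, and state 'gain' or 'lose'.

The clock's period scales as T ∝ 1/√g, so T'/T = √(9.806/9.830) = 0.998779.
In 604800 s of true time the clock registers 604800/0.998779 = 605539.7 s, so it gains 740 s.

gain 740 s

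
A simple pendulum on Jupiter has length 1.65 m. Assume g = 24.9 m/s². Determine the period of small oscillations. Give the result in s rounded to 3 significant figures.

1.62 s

T = 2π√(L/g) = 2π√(1.65/24.9) = 2π × 0.2574 = 1.62 s.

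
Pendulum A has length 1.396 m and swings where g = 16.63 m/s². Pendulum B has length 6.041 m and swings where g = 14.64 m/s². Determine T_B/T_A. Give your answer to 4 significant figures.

2.217

T = 2π√(L/g), so T_B/T_A = √((L_B/g_B)/(L_A/g_A)) = √((6.041/14.64)/(1.396/16.63)) = 2.217.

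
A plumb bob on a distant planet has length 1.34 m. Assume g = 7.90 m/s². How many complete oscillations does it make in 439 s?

T = 2π√(L/g) = 2π√(1.34/7.90) = 2.588 s.
Number of complete oscillations = ⌊439/2.588⌋ = ⌊169.6⌋ = 169.

169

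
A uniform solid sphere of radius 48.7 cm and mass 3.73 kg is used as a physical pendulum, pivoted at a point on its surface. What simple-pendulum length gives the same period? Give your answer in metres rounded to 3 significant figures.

0.682 m

The equivalent simple-pendulum length is L_eq = I/(md), where I is about the pivot and d = 0.4870 m.
I_cm = (2/5)mR² = 0.3539 kg·m², so I = I_cm + md² = 0.3539 + 0.8846 = 1.238 kg·m².
L_eq = 1.238/(3.73 × 0.4870) = 0.682 m.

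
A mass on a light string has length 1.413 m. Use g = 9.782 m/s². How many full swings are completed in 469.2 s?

196

T = 2π√(L/g) = 2π√(1.413/9.782) = 2.3880 s.
Number of complete oscillations = ⌊469.2/2.3880⌋ = ⌊196.48⌋ = 196.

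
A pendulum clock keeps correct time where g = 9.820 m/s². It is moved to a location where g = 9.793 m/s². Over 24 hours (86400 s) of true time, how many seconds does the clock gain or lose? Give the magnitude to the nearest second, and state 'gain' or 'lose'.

The clock's period scales as T ∝ 1/√g, so T'/T = √(9.820/9.793) = 1.00138.
In 86400 s of true time the clock registers 86400/1.00138 = 86281.1 s, so it loses 119 s.

lose 119 s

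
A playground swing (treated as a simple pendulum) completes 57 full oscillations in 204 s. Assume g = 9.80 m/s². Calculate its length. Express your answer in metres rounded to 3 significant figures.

T = 204/57 = 3.579 s.
From T = 2π√(L/g), L = gT²/(4π²) = 9.80 × 3.579²/(4π²) = 3.18 m.

3.18 m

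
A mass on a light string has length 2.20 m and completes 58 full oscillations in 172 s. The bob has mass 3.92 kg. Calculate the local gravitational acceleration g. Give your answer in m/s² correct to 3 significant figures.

T = 172/58 = 2.966 s.
From T = 2π√(L/g), g = 4π²L/T² = 4π² × 2.20/2.966² = 9.88 m/s².

9.88 m/s²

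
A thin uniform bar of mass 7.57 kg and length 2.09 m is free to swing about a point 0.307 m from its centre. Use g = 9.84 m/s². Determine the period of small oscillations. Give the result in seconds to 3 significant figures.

For a physical pendulum T = 2π√(I/(mgd)), with d = 0.3070 m from pivot to centre of mass.
I_cm = mL²/12 = 7.57 × 2.09²/12 = 2.756 kg·m²; I = I_cm + md² = 2.756 + 7.57 × 0.3070² = 3.469 kg·m².
T = 2π√(3.469/(7.57 × 9.84 × 0.3070)) = 2.45 s.

2.45 s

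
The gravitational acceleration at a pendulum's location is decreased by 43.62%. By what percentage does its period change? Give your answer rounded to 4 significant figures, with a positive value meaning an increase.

T ∝ 1/√g, so T'/T = 1/√(0.56380) = 1.3318.
Percentage change in T = (1.3318 − 1) × 100% = 33.18%.

33.18%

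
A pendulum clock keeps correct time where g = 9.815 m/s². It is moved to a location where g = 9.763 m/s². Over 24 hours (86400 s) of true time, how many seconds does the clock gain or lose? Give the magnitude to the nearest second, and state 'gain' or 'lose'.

The clock's period scales as T ∝ 1/√g, so T'/T = √(9.815/9.763) = 1.00266.
In 86400 s of true time the clock registers 86400/1.00266 = 86170.8 s, so it loses 229 s.

lose 229 s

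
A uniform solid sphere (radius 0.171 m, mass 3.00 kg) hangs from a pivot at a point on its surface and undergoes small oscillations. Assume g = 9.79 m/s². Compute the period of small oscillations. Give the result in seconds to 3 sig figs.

I_cm = (2/5)mr² = 0.03509 kg·m². The pivot is at distance d = 0.171 m from the centre of mass.
By the parallel-axis theorem, I = I_cm + md² = 0.03509 + 0.08772 = 0.1228 kg·m².
T = 2π√(I/(mgd)) = 2π√(0.1228/(3.00 × 9.79 × 0.171)) = 0.983 s.

0.983 s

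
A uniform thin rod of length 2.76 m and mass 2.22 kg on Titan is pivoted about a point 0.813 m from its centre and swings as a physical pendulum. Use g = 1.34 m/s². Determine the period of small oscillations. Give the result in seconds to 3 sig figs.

6.85 s

For a physical pendulum T = 2π√(I/(mgd)), with d = 0.8130 m from pivot to centre of mass.
I_cm = mL²/12 = 2.22 × 2.76²/12 = 1.409 kg·m²; I = I_cm + md² = 1.409 + 2.22 × 0.8130² = 2.877 kg·m².
T = 2π√(2.877/(2.22 × 1.34 × 0.8130)) = 6.85 s.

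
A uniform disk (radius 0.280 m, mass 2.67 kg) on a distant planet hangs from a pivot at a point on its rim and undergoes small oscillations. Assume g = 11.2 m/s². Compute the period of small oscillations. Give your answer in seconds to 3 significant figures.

I_cm = ½mr² = 0.1047 kg·m². The pivot is at distance d = 0.280 m from the centre of mass.
By the parallel-axis theorem, I = I_cm + md² = 0.1047 + 0.2093 = 0.3140 kg·m².
T = 2π√(I/(mgd)) = 2π√(0.3140/(2.67 × 11.2 × 0.280)) = 1.22 s.

1.22 s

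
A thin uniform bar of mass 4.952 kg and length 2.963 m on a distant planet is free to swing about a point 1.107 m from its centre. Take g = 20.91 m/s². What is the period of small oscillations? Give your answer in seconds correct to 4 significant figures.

For a physical pendulum T = 2π√(I/(mgd)), with d = 1.1070 m from pivot to centre of mass.
I_cm = mL²/12 = 4.952 × 2.963²/12 = 3.6230 kg·m²; I = I_cm + md² = 3.6230 + 4.952 × 1.1070² = 9.6914 kg·m².
T = 2π√(9.6914/(4.952 × 20.91 × 1.1070)) = 1.827 s.

1.827 s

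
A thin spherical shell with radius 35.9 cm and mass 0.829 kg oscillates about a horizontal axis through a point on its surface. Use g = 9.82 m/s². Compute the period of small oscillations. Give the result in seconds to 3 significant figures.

1.55 s

I_cm = (2/3)mr² = 0.07123 kg·m². The pivot is at distance d = 0.359 m from the centre of mass.
By the parallel-axis theorem, I = I_cm + md² = 0.07123 + 0.1068 = 0.1781 kg·m².
T = 2π√(I/(mgd)) = 2π√(0.1781/(0.829 × 9.82 × 0.359)) = 1.55 s.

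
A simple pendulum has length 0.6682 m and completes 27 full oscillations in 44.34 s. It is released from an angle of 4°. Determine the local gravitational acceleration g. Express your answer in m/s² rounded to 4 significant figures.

9.781 m/s²

T = 44.34/27 = 1.6422 s.
From T = 2π√(L/g), g = 4π²L/T² = 4π² × 0.6682/1.6422² = 9.781 m/s².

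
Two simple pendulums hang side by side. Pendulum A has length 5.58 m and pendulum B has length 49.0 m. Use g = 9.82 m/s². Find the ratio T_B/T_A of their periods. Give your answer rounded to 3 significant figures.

2.96

T ∝ √L, so T_B/T_A = √(L_B/L_A) = √(49.0/5.58) = 2.96.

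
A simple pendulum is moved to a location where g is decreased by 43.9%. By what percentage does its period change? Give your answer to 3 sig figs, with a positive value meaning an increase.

33.5%

T ∝ 1/√g, so T'/T = 1/√(0.5610) = 1.335.
Percentage change in T = (1.335 − 1) × 100% = 33.5%.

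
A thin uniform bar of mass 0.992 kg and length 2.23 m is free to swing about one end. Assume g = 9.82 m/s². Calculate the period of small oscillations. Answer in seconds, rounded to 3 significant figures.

For a physical pendulum T = 2π√(I/(mgd)), with d = 1.115 m from pivot to centre of mass.
I_cm = mL²/12 = 0.992 × 2.23²/12 = 0.4111 kg·m²; I = I_cm + md² = 0.4111 + 0.992 × 1.115² = 1.644 kg·m².
T = 2π√(1.644/(0.992 × 9.82 × 1.115)) = 2.44 s.

2.44 s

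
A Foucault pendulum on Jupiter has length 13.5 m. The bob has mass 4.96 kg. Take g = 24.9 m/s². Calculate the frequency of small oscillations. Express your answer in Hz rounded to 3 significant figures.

0.216 Hz

T = 2π√(L/g) = 2π√(13.5/24.9) = 4.626 s, so f = 1/T = 0.216 Hz.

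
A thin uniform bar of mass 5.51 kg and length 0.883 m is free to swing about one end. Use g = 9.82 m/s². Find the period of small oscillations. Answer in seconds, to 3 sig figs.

1.54 s

For a physical pendulum T = 2π√(I/(mgd)), with d = 0.4415 m from pivot to centre of mass.
I_cm = mL²/12 = 5.51 × 0.883²/12 = 0.3580 kg·m²; I = I_cm + md² = 0.3580 + 5.51 × 0.4415² = 1.432 kg·m².
T = 2π√(1.432/(5.51 × 9.82 × 0.4415)) = 1.54 s.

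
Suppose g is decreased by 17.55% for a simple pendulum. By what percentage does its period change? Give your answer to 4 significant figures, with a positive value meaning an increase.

T ∝ 1/√g, so T'/T = 1/√(0.82450) = 1.1013.
Percentage change in T = (1.1013 − 1) × 100% = 10.13%.

10.13%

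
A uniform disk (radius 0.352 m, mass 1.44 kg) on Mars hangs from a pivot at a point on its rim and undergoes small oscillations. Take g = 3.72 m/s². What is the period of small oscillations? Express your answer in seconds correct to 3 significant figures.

2.37 s

I_cm = ½mr² = 0.08921 kg·m². The pivot is at distance d = 0.352 m from the centre of mass.
By the parallel-axis theorem, I = I_cm + md² = 0.08921 + 0.1784 = 0.2676 kg·m².
T = 2π√(I/(mgd)) = 2π√(0.2676/(1.44 × 3.72 × 0.352)) = 2.37 s.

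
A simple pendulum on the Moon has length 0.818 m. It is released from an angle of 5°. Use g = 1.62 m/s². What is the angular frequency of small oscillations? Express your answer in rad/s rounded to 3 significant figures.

ω = √(g/L) = √(1.62/0.818) = 1.41 rad/s.

1.41 rad/s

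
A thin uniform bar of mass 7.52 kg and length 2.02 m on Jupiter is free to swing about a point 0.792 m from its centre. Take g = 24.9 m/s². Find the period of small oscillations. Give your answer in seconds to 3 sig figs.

For a physical pendulum T = 2π√(I/(mgd)), with d = 0.7920 m from pivot to centre of mass.
I_cm = mL²/12 = 7.52 × 2.02²/12 = 2.557 kg·m²; I = I_cm + md² = 2.557 + 7.52 × 0.7920² = 7.274 kg·m².
T = 2π√(7.274/(7.52 × 24.9 × 0.7920)) = 1.39 s.

1.39 s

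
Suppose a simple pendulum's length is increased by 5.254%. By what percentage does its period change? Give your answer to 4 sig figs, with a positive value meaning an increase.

T ∝ √L, so T'/T = √(1.0525) = 1.0259.
Percentage change in T = (1.0259 − 1) × 100% = 2.593%.

2.593%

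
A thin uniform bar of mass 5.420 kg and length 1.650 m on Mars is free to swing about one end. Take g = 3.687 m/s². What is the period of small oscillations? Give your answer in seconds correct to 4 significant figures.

3.432 s

For a physical pendulum T = 2π√(I/(mgd)), with d = 0.82500 m from pivot to centre of mass.
I_cm = mL²/12 = 5.420 × 1.650²/12 = 1.2297 kg·m²; I = I_cm + md² = 1.2297 + 5.420 × 0.82500² = 4.9186 kg·m².
T = 2π√(4.9186/(5.420 × 3.687 × 0.82500)) = 3.432 s.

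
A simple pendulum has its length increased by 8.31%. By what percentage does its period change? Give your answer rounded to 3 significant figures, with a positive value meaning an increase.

T ∝ √L, so T'/T = √(1.083) = 1.041.
Percentage change in T = (1.041 − 1) × 100% = 4.07%.

4.07%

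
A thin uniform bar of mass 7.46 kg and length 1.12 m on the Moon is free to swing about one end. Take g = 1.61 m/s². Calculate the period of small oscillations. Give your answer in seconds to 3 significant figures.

For a physical pendulum T = 2π√(I/(mgd)), with d = 0.5600 m from pivot to centre of mass.
I_cm = mL²/12 = 7.46 × 1.12²/12 = 0.7798 kg·m²; I = I_cm + md² = 0.7798 + 7.46 × 0.5600² = 3.119 kg·m².
T = 2π√(3.119/(7.46 × 1.61 × 0.5600)) = 4.28 s.

4.28 s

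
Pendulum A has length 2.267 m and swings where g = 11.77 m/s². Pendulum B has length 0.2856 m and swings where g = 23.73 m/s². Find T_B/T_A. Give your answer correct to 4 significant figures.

T = 2π√(L/g), so T_B/T_A = √((L_B/g_B)/(L_A/g_A)) = √((0.2856/23.73)/(2.267/11.77)) = 0.2500.

0.2500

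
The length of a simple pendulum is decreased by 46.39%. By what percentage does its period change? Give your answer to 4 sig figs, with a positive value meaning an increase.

-26.78%

T ∝ √L, so T'/T = √(0.53610) = 0.73219.
Percentage change in T = (0.73219 − 1) × 100% = -26.78%.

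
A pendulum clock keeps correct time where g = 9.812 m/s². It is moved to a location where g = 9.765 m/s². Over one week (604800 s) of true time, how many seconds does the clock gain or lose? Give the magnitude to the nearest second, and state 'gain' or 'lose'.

lose 1450 s

The clock's period scales as T ∝ 1/√g, so T'/T = √(9.812/9.765) = 1.00240.
In 604800 s of true time the clock registers 604800/1.00240 = 603349.7 s, so it loses 1450 s.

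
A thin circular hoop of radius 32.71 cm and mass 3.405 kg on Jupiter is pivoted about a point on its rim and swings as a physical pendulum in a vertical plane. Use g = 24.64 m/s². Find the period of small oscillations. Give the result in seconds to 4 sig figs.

I_cm = mr² = 0.36432 kg·m². The pivot is at distance d = 0.3271 m from the centre of mass.
By the parallel-axis theorem, I = I_cm + md² = 0.36432 + 0.36432 = 0.72863 kg·m².
T = 2π√(I/(mgd)) = 2π√(0.72863/(3.405 × 24.64 × 0.3271)) = 1.024 s.

1.024 s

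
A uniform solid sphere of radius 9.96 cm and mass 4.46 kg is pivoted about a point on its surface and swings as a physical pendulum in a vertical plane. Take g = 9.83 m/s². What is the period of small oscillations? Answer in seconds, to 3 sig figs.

I_cm = (2/5)mr² = 0.01770 kg·m². The pivot is at distance d = 0.0996 m from the centre of mass.
By the parallel-axis theorem, I = I_cm + md² = 0.01770 + 0.04424 = 0.06194 kg·m².
T = 2π√(I/(mgd)) = 2π√(0.06194/(4.46 × 9.83 × 0.0996)) = 0.748 s.

0.748 s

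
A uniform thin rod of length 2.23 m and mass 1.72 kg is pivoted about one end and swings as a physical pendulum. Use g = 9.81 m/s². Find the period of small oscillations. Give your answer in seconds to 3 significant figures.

2.45 s

For a physical pendulum T = 2π√(I/(mgd)), with d = 1.115 m from pivot to centre of mass.
I_cm = mL²/12 = 1.72 × 2.23²/12 = 0.7128 kg·m²; I = I_cm + md² = 0.7128 + 1.72 × 1.115² = 2.851 kg·m².
T = 2π√(2.851/(1.72 × 9.81 × 1.115)) = 2.45 s.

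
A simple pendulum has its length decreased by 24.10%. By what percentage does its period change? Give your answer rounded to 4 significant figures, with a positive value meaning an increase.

T ∝ √L, so T'/T = √(0.75900) = 0.87121.
Percentage change in T = (0.87121 − 1) × 100% = -12.88%.

-12.88%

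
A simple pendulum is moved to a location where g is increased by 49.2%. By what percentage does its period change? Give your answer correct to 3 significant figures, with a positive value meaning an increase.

T ∝ 1/√g, so T'/T = 1/√(1.492) = 0.8187.
Percentage change in T = (0.8187 − 1) × 100% = -18.1%.

-18.1%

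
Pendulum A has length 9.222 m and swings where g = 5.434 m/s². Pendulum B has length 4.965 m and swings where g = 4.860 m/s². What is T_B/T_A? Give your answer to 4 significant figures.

T = 2π√(L/g), so T_B/T_A = √((L_B/g_B)/(L_A/g_A)) = √((4.965/4.860)/(9.222/5.434)) = 0.7759.

0.7759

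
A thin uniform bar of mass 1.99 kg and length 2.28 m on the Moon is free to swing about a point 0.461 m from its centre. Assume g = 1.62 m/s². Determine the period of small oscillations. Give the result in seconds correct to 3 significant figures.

For a physical pendulum T = 2π√(I/(mgd)), with d = 0.4610 m from pivot to centre of mass.
I_cm = mL²/12 = 1.99 × 2.28²/12 = 0.8621 kg·m²; I = I_cm + md² = 0.8621 + 1.99 × 0.4610² = 1.285 kg·m².
T = 2π√(1.285/(1.99 × 1.62 × 0.4610)) = 5.84 s.

5.84 s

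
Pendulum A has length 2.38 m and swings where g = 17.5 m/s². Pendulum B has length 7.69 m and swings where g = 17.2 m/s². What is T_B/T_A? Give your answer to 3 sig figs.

1.81

T = 2π√(L/g), so T_B/T_A = √((L_B/g_B)/(L_A/g_A)) = √((7.69/17.2)/(2.38/17.5)) = 1.81.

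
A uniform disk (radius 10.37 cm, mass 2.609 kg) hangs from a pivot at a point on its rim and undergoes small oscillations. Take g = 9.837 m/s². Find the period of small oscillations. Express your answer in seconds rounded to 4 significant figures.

0.7901 s

I_cm = ½mr² = 0.014028 kg·m². The pivot is at distance d = 0.1037 m from the centre of mass.
By the parallel-axis theorem, I = I_cm + md² = 0.014028 + 0.028056 = 0.042085 kg·m².
T = 2π√(I/(mgd)) = 2π√(0.042085/(2.609 × 9.837 × 0.1037)) = 0.7901 s.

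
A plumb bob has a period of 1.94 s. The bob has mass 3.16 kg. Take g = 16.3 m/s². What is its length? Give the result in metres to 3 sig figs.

1.55 m

From T = 2π√(L/g), L = gT²/(4π²) = 16.3 × 1.940²/(4π²) = 1.55 m.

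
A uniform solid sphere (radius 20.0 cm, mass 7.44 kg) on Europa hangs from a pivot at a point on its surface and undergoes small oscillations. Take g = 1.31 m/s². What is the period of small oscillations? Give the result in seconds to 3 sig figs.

2.90 s

I_cm = (2/5)mr² = 0.1190 kg·m². The pivot is at distance d = 0.200 m from the centre of mass.
By the parallel-axis theorem, I = I_cm + md² = 0.1190 + 0.2976 = 0.4166 kg·m².
T = 2π√(I/(mgd)) = 2π√(0.4166/(7.44 × 1.31 × 0.200)) = 2.90 s.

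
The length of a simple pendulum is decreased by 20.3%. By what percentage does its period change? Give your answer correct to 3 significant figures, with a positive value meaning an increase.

-10.7%

T ∝ √L, so T'/T = √(0.7970) = 0.8927.
Percentage change in T = (0.8927 − 1) × 100% = -10.7%.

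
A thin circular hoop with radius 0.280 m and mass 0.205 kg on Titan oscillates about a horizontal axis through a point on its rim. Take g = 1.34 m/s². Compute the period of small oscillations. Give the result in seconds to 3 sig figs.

4.06 s

I_cm = mr² = 0.01607 kg·m². The pivot is at distance d = 0.280 m from the centre of mass.
By the parallel-axis theorem, I = I_cm + md² = 0.01607 + 0.01607 = 0.03214 kg·m².
T = 2π√(I/(mgd)) = 2π√(0.03214/(0.205 × 1.34 × 0.280)) = 4.06 s.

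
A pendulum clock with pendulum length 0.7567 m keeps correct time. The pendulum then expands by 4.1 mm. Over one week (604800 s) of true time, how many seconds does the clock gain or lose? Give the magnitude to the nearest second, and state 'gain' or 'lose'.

lose 1632 s

T ∝ √L, so T'/T = √(0.76080/0.7567) = 1.00271.
In 604800 s of true time the clock registers 604800/1.00271 = 603168.1 s, so it loses 1632 s.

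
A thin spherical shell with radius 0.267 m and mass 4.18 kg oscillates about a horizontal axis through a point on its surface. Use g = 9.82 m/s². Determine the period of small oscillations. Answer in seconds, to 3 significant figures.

1.34 s

I_cm = (2/3)mr² = 0.1987 kg·m². The pivot is at distance d = 0.267 m from the centre of mass.
By the parallel-axis theorem, I = I_cm + md² = 0.1987 + 0.2980 = 0.4966 kg·m².
T = 2π√(I/(mgd)) = 2π√(0.4966/(4.18 × 9.82 × 0.267)) = 1.34 s.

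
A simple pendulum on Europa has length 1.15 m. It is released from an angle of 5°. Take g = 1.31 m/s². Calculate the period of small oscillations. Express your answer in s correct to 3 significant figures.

5.89 s

T = 2π√(L/g) = 2π√(1.15/1.31) = 2π × 0.9369 = 5.89 s.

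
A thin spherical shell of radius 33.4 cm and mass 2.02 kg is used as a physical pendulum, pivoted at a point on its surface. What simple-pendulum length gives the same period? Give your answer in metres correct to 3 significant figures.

The equivalent simple-pendulum length is L_eq = I/(md), where I is about the pivot and d = 0.3340 m.
I_cm = (2/3)mR² = 0.1502 kg·m², so I = I_cm + md² = 0.1502 + 0.2253 = 0.3756 kg·m².
L_eq = 0.3756/(2.02 × 0.3340) = 0.557 m.

0.557 m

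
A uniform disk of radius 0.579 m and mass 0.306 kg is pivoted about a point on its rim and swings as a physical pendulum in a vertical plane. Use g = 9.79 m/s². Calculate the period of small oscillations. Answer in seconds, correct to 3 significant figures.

1.87 s

I_cm = ½mr² = 0.05129 kg·m². The pivot is at distance d = 0.579 m from the centre of mass.
By the parallel-axis theorem, I = I_cm + md² = 0.05129 + 0.1026 = 0.1539 kg·m².
T = 2π√(I/(mgd)) = 2π√(0.1539/(0.306 × 9.79 × 0.579)) = 1.87 s.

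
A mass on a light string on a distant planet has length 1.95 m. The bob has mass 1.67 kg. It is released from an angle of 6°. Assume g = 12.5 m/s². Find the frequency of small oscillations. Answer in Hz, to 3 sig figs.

T = 2π√(L/g) = 2π√(1.95/12.5) = 2.482 s, so f = 1/T = 0.403 Hz.

0.403 Hz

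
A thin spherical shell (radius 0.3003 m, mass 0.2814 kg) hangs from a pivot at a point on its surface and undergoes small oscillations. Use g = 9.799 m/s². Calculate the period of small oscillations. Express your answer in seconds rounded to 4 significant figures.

I_cm = (2/3)mr² = 0.016918 kg·m². The pivot is at distance d = 0.3003 m from the centre of mass.
By the parallel-axis theorem, I = I_cm + md² = 0.016918 + 0.025377 = 0.042294 kg·m².
T = 2π√(I/(mgd)) = 2π√(0.042294/(0.2814 × 9.799 × 0.3003)) = 1.420 s.

1.420 s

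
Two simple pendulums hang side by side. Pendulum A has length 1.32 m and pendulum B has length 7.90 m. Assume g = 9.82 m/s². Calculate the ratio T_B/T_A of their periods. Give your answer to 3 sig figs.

T ∝ √L, so T_B/T_A = √(L_B/L_A) = √(7.90/1.32) = 2.45.

2.45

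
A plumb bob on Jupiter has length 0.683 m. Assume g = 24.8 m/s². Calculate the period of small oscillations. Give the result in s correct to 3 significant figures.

1.04 s

T = 2π√(L/g) = 2π√(0.683/24.8) = 2π × 0.1660 = 1.04 s.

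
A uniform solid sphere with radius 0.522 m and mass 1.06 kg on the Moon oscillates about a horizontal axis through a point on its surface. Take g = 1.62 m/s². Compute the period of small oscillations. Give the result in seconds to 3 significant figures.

I_cm = (2/5)mr² = 0.1155 kg·m². The pivot is at distance d = 0.522 m from the centre of mass.
By the parallel-axis theorem, I = I_cm + md² = 0.1155 + 0.2888 = 0.4044 kg·m².
T = 2π√(I/(mgd)) = 2π√(0.4044/(1.06 × 1.62 × 0.522)) = 4.22 s.

4.22 s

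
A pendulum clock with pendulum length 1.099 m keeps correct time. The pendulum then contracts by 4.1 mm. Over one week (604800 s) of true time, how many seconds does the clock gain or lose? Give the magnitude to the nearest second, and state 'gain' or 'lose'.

gain 1131 s

T ∝ √L, so T'/T = √(1.09490/1.099) = 0.998133.
In 604800 s of true time the clock registers 604800/0.998133 = 605931.3 s, so it gains 1131 s.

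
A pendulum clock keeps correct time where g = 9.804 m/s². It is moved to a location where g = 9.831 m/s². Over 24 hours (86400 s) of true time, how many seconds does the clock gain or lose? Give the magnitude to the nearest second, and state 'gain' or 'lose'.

The clock's period scales as T ∝ 1/√g, so T'/T = √(9.804/9.831) = 0.998626.
In 86400 s of true time the clock registers 86400/0.998626 = 86518.9 s, so it gains 119 s.

gain 119 s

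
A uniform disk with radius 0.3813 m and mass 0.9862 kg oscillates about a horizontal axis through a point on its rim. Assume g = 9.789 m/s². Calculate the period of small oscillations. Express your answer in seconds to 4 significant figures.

1.519 s

I_cm = ½mr² = 0.071692 kg·m². The pivot is at distance d = 0.3813 m from the centre of mass.
By the parallel-axis theorem, I = I_cm + md² = 0.071692 + 0.14338 = 0.21507 kg·m².
T = 2π√(I/(mgd)) = 2π√(0.21507/(0.9862 × 9.789 × 0.3813)) = 1.519 s.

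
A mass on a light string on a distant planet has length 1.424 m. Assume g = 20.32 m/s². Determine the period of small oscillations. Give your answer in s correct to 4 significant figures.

1.663 s

T = 2π√(L/g) = 2π√(1.424/20.32) = 2π × 0.26472 = 1.663 s.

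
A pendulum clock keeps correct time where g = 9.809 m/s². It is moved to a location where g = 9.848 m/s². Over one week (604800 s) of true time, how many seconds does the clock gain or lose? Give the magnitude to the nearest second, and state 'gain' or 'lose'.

gain 1201 s

The clock's period scales as T ∝ 1/√g, so T'/T = √(9.809/9.848) = 0.998018.
In 604800 s of true time the clock registers 604800/0.998018 = 606001.1 s, so it gains 1201 s.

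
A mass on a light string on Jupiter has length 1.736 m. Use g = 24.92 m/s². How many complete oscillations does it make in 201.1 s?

121

T = 2π√(L/g) = 2π√(1.736/24.92) = 1.6584 s.
Number of complete oscillations = ⌊201.1/1.6584⌋ = ⌊121.26⌋ = 121.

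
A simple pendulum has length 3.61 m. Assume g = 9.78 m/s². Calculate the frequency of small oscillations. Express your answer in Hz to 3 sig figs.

T = 2π√(L/g) = 2π√(3.61/9.78) = 3.817 s, so f = 1/T = 0.262 Hz.

0.262 Hz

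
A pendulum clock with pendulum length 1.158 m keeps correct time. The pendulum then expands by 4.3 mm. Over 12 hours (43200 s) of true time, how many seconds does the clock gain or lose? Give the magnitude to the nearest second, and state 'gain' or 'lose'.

lose 80 s

T ∝ √L, so T'/T = √(1.16230/1.158) = 1.00185.
In 43200 s of true time the clock registers 43200/1.00185 = 43120.0 s, so it loses 80 s.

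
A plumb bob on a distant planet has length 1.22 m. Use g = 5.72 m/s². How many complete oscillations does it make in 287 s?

T = 2π√(L/g) = 2π√(1.22/5.72) = 2.902 s.
Number of complete oscillations = ⌊287/2.902⌋ = ⌊98.91⌋ = 98.

98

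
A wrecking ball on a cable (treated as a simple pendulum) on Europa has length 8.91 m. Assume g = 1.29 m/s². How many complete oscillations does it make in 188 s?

11

T = 2π√(L/g) = 2π√(8.91/1.29) = 16.51 s.
Number of complete oscillations = ⌊188/16.51⌋ = ⌊11.39⌋ = 11.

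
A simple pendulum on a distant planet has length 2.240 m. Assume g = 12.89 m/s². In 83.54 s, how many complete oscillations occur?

31

T = 2π√(L/g) = 2π√(2.240/12.89) = 2.6193 s.
Number of complete oscillations = ⌊83.54/2.6193⌋ = ⌊31.895⌋ = 31.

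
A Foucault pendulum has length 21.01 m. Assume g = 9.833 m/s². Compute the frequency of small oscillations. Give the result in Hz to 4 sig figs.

0.1089 Hz

T = 2π√(L/g) = 2π√(21.01/9.833) = 9.1844 s, so f = 1/T = 0.1089 Hz.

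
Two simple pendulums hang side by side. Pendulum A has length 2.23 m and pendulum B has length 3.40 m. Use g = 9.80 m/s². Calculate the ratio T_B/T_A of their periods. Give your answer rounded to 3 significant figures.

1.23

T ∝ √L, so T_B/T_A = √(L_B/L_A) = √(3.40/2.23) = 1.23.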